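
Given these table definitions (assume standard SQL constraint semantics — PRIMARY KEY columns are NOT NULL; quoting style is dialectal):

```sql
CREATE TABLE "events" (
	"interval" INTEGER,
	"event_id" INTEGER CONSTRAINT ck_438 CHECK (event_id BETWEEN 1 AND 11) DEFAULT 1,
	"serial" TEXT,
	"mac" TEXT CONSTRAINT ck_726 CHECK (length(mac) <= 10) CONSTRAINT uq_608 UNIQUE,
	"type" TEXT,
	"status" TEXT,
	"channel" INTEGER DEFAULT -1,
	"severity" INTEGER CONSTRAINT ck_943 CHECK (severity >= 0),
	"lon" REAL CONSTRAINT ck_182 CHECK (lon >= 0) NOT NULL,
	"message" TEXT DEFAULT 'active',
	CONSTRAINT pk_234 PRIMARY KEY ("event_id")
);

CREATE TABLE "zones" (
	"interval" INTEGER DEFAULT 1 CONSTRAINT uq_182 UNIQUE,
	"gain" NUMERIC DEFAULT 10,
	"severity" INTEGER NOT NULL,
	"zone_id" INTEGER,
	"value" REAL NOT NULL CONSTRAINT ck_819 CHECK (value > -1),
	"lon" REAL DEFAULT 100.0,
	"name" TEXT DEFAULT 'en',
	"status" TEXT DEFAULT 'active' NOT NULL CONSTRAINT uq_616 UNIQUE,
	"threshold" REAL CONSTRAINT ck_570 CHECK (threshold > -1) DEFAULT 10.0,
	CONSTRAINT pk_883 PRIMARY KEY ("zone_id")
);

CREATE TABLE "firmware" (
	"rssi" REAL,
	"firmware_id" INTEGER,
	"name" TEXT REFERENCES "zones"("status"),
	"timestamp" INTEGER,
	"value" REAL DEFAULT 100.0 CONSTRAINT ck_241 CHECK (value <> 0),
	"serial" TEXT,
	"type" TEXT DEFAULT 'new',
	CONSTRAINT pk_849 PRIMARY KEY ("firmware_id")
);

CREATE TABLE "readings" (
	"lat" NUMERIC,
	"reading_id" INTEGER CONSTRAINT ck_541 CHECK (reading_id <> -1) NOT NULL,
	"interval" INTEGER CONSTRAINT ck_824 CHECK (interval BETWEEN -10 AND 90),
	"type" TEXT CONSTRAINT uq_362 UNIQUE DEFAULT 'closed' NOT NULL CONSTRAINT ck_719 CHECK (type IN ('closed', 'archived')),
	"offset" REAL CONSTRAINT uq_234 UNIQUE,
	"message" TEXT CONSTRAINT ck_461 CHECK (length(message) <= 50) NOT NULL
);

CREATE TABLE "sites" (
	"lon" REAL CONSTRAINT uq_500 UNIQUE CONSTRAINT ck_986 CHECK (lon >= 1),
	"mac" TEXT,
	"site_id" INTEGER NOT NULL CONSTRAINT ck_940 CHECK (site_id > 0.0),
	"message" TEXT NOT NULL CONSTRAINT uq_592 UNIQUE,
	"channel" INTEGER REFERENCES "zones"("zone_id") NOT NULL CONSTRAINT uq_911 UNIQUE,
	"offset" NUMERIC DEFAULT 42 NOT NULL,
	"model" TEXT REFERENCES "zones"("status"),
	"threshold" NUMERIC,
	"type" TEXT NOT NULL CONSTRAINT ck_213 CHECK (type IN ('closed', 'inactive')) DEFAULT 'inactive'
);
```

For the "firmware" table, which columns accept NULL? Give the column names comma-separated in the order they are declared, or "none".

rssi, name, timestamp, value, serial, type

- rssi: no NOT NULL constraint applies → nullable.
- firmware_id: part of the PRIMARY KEY, which implies NOT NULL → not nullable.
- name: a foreign key column may be NULL unless separately constrained → nullable.
- timestamp: no NOT NULL constraint applies → nullable.
- value: CHECK does not forbid NULL (a CHECK constraint passes when its expression is NULL) → nullable.
- serial: no NOT NULL constraint applies → nullable.
- type: DEFAULT only fills an omitted column; an explicit NULL is still allowed → nullable.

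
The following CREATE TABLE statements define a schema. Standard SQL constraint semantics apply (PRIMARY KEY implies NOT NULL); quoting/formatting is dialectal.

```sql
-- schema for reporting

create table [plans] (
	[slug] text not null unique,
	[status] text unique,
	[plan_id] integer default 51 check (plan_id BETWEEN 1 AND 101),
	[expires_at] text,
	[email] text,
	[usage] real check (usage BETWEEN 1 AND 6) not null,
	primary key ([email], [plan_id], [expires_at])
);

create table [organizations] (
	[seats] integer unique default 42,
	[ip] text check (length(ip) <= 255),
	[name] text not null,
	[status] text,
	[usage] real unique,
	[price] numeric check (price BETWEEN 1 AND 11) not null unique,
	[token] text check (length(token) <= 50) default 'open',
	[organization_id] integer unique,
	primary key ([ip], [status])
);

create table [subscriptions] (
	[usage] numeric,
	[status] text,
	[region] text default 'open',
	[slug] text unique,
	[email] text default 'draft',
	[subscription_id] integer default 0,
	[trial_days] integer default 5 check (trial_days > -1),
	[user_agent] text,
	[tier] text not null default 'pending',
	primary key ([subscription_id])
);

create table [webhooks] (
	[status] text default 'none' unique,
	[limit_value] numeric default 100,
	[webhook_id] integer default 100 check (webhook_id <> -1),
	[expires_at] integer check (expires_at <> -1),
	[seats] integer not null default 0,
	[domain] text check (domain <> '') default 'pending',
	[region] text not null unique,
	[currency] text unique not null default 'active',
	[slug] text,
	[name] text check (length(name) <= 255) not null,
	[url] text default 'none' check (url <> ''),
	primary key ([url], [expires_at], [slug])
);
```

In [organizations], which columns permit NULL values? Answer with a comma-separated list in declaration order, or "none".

- seats: UNIQUE does not imply NOT NULL → nullable.
- ip: part of the PRIMARY KEY, which implies NOT NULL → not nullable.
- name: declared NOT NULL → not nullable.
- status: part of the PRIMARY KEY, which implies NOT NULL → not nullable.
- usage: UNIQUE does not imply NOT NULL → nullable.
- price: declared NOT NULL → not nullable.
- token: CHECK does not forbid NULL (a CHECK constraint passes when its expression is NULL) → nullable.
- organization_id: UNIQUE does not imply NOT NULL → nullable.

seats, usage, token, organization_id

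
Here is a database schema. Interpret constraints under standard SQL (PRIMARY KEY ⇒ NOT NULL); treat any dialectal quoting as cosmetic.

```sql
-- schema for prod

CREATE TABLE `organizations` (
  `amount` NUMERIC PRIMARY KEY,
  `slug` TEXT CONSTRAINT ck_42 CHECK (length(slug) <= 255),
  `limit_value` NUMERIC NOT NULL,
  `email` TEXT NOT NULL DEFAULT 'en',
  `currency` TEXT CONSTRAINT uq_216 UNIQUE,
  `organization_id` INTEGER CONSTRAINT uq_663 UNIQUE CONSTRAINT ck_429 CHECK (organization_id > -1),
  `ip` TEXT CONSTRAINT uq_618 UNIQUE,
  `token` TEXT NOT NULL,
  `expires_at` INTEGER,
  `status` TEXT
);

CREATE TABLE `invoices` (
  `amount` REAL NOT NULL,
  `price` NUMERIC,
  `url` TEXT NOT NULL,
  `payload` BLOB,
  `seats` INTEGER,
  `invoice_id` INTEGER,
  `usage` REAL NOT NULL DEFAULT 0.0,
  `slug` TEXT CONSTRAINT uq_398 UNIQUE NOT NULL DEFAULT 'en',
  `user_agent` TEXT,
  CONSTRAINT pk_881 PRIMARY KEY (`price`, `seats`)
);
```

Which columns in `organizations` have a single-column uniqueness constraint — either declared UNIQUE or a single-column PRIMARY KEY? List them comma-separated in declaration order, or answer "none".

- amount: single-column PRIMARY KEY → unique.
- slug: no UNIQUE or single-column PK constraint.
- limit_value: no UNIQUE or single-column PK constraint.
- email: no UNIQUE or single-column PK constraint.
- currency: declared UNIQUE → unique.
- organization_id: declared UNIQUE → unique.
- ip: declared UNIQUE → unique.
- token: no UNIQUE or single-column PK constraint.
- expires_at: no UNIQUE or single-column PK constraint.
- status: no UNIQUE or single-column PK constraint.

amount, currency, organization_id, ip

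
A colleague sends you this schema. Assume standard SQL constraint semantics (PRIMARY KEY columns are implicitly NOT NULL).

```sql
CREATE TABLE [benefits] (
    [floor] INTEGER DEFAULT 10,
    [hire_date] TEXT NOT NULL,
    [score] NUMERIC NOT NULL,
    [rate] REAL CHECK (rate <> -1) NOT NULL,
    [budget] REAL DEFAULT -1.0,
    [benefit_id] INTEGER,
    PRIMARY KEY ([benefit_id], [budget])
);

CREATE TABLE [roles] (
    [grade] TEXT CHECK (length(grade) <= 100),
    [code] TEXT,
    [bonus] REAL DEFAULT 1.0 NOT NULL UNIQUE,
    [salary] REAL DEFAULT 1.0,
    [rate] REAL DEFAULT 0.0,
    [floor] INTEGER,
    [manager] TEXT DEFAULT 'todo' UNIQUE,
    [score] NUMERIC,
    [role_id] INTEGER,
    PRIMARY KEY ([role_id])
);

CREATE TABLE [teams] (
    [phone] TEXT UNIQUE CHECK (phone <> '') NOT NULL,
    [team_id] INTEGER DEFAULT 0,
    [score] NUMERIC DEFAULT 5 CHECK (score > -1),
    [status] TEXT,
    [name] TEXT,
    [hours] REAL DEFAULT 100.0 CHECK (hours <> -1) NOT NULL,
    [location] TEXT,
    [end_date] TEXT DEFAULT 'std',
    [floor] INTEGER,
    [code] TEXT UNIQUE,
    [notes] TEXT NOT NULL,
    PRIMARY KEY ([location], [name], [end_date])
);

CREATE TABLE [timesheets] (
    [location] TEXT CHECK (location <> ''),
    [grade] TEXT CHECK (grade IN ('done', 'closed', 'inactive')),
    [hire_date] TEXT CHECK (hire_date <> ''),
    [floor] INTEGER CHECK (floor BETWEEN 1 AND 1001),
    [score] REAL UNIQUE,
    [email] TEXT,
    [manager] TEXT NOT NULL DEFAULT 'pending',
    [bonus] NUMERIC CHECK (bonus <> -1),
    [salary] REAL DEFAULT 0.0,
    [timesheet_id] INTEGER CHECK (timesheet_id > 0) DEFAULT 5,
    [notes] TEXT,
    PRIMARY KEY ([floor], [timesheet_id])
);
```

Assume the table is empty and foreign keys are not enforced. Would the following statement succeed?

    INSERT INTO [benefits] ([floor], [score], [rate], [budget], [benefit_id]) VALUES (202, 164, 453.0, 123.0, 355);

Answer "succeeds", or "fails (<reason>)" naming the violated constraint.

fails (NOT NULL on hire_date)

hire_date is omitted from the column list and has no DEFAULT, so it would receive NULL.
But hire_date is declared NOT NULL.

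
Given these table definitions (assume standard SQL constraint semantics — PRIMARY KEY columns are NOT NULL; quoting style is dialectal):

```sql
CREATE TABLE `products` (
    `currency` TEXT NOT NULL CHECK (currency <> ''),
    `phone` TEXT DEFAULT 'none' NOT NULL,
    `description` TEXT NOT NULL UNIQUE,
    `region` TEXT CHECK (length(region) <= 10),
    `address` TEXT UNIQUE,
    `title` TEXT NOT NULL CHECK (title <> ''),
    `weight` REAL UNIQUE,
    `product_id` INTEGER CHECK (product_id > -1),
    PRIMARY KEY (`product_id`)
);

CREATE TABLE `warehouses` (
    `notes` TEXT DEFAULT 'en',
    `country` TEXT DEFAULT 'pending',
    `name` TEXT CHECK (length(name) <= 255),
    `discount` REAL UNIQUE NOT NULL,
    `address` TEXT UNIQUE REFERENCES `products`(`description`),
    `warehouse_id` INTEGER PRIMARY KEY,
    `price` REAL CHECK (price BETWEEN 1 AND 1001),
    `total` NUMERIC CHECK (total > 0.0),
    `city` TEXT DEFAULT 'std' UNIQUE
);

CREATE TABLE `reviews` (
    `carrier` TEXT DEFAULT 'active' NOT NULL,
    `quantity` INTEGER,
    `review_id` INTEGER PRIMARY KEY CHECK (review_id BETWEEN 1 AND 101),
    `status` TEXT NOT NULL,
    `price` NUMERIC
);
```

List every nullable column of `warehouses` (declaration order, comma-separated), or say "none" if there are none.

- notes: DEFAULT only fills an omitted column; an explicit NULL is still allowed → nullable.
- country: DEFAULT only fills an omitted column; an explicit NULL is still allowed → nullable.
- name: CHECK does not forbid NULL (a CHECK constraint passes when its expression is NULL) → nullable.
- discount: declared NOT NULL → not nullable.
- address: a foreign key column may be NULL unless separately constrained → nullable.
- warehouse_id: part of the PRIMARY KEY, which implies NOT NULL → not nullable.
- price: CHECK does not forbid NULL (a CHECK constraint passes when its expression is NULL) → nullable.
- total: CHECK does not forbid NULL (a CHECK constraint passes when its expression is NULL) → nullable.
- city: UNIQUE does not imply NOT NULL → nullable.

notes, country, name, address, price, total, city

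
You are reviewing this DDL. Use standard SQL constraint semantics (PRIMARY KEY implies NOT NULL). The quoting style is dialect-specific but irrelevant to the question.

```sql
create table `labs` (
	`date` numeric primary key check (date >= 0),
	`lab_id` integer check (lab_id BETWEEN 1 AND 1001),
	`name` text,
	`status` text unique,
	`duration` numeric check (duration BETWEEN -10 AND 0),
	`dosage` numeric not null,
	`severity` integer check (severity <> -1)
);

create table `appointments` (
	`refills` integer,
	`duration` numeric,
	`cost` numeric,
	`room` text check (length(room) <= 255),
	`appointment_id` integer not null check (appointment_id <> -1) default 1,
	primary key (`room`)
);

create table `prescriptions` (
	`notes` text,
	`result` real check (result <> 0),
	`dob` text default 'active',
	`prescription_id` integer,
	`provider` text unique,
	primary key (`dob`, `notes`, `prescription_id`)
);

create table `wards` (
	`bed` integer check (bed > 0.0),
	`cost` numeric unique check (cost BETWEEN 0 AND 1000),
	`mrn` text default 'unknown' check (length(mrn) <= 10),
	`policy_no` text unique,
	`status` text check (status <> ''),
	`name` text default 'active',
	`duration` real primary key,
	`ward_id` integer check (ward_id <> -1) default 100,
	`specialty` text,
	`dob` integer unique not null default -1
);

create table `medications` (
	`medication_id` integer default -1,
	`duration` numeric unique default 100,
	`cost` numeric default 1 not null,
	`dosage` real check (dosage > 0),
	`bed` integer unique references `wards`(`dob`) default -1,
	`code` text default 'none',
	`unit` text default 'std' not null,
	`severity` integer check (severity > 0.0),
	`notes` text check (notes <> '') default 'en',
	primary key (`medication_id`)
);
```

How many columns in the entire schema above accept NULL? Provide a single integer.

24

labs: 5 nullable (lab_id, name, status, duration, severity — PK (date) and explicit NOT NULL columns excluded).
appointments: 3 nullable (refills, duration, cost — PK (room) and explicit NOT NULL columns excluded).
prescriptions: 2 nullable (result, provider — PK (dob, notes, prescription_id) and explicit NOT NULL columns excluded).
wards: 8 nullable (bed, cost, mrn, policy_no, status, name, ward_id, specialty — PK (duration) and explicit NOT NULL columns excluded).
medications: 6 nullable (duration, dosage, bed, code, severity, notes — PK (medication_id) and explicit NOT NULL columns excluded).
Total: 5 + 3 + 2 + 8 + 6 = 24.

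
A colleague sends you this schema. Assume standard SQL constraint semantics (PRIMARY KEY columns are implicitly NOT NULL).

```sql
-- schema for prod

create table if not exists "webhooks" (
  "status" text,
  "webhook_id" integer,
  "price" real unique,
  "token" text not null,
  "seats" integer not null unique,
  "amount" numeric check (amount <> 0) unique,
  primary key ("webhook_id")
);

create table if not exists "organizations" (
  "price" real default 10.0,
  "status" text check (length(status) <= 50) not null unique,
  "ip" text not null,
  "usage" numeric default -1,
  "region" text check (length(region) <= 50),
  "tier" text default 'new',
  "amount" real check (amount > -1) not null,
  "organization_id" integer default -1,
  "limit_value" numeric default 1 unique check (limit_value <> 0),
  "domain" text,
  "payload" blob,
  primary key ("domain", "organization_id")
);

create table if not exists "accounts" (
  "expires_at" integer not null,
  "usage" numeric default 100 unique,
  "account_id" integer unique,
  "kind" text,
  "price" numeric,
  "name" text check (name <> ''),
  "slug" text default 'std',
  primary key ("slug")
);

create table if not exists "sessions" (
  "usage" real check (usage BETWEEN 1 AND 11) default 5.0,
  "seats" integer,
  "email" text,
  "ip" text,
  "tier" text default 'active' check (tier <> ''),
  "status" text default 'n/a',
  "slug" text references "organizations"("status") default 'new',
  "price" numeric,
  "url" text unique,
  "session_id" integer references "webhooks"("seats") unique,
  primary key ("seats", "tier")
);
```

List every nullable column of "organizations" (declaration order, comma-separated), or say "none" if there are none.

price, usage, region, tier, limit_value, payload

- price: DEFAULT only fills an omitted column; an explicit NULL is still allowed → nullable.
- status: declared NOT NULL → not nullable.
- ip: declared NOT NULL → not nullable.
- usage: DEFAULT only fills an omitted column; an explicit NULL is still allowed → nullable.
- region: CHECK does not forbid NULL (a CHECK constraint passes when its expression is NULL) → nullable.
- tier: DEFAULT only fills an omitted column; an explicit NULL is still allowed → nullable.
- amount: declared NOT NULL → not nullable.
- organization_id: part of the PRIMARY KEY, which implies NOT NULL → not nullable.
- limit_value: CHECK does not forbid NULL (a CHECK constraint passes when its expression is NULL) → nullable.
- domain: part of the PRIMARY KEY, which implies NOT NULL → not nullable.
- payload: no NOT NULL constraint applies → nullable.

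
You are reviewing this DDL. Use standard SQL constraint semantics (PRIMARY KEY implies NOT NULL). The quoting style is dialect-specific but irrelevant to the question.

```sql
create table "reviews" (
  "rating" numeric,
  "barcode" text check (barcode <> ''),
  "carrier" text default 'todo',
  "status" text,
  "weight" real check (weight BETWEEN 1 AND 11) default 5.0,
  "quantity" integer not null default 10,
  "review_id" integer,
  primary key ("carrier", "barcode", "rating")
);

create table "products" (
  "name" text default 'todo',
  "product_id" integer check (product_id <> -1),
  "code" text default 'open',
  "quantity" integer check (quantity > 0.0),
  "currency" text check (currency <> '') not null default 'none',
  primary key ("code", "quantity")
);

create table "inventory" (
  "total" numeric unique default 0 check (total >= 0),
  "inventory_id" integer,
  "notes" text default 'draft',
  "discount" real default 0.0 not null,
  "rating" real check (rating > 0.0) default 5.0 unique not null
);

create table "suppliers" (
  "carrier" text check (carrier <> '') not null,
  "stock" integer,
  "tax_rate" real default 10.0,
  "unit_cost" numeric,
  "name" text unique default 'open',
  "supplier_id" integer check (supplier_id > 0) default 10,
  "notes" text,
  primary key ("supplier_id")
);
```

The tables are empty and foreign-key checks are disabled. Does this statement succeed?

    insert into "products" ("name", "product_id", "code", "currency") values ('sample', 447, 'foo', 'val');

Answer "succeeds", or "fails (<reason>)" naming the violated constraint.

quantity is omitted from the column list and has no DEFAULT, so it would receive NULL.
But quantity is part of the PRIMARY KEY (implied NOT NULL).

fails (NOT NULL on quantity)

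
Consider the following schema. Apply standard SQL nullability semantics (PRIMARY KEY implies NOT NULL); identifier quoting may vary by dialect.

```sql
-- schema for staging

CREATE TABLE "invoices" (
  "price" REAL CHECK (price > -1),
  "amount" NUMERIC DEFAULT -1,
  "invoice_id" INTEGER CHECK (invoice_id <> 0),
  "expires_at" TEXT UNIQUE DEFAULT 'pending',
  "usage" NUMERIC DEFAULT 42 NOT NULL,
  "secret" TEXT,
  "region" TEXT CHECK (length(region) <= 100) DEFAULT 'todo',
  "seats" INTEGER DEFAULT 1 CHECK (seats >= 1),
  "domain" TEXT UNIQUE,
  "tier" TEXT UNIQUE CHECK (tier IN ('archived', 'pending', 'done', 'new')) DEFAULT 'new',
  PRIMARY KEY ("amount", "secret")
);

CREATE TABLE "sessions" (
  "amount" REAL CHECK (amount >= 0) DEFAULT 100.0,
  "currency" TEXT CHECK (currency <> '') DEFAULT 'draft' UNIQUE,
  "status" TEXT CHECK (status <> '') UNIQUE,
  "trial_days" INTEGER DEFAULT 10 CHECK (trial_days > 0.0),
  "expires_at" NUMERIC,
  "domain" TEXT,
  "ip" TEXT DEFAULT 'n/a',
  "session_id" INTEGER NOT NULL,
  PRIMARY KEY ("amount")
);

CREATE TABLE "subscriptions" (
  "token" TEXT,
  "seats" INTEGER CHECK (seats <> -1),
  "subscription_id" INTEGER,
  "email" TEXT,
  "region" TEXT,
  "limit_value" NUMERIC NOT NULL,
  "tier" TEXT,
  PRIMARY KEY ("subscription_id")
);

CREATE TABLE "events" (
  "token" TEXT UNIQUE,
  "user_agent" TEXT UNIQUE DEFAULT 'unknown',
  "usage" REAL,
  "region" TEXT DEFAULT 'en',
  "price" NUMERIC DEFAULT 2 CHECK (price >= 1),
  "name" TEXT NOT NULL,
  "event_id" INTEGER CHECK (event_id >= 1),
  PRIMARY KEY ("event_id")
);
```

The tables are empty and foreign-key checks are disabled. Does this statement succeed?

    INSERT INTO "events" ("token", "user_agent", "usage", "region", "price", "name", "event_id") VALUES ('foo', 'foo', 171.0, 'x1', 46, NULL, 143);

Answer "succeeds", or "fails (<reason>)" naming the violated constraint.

name is explicitly set to NULL, but name is declared NOT NULL.

fails (NOT NULL on name)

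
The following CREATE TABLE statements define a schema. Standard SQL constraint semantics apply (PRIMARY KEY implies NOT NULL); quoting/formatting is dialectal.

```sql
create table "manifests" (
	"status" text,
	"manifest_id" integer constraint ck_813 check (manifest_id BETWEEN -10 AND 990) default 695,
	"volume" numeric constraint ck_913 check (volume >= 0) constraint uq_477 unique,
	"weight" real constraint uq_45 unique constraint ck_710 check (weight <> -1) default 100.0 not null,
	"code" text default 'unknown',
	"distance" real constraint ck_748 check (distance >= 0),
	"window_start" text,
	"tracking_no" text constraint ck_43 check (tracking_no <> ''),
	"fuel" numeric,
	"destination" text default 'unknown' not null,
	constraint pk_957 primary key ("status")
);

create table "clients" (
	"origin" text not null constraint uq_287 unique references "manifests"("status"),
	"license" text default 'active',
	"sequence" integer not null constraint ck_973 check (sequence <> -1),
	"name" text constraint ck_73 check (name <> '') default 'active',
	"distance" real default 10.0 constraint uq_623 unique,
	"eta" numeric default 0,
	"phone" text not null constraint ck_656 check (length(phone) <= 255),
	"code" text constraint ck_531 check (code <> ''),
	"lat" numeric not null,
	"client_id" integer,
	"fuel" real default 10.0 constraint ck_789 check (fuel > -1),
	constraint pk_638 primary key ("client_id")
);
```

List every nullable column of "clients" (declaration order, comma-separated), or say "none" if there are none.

- origin: declared NOT NULL → not nullable.
- license: DEFAULT only fills an omitted column; an explicit NULL is still allowed → nullable.
- sequence: declared NOT NULL → not nullable.
- name: CHECK does not forbid NULL (a CHECK constraint passes when its expression is NULL) → nullable.
- distance: UNIQUE does not imply NOT NULL → nullable.
- eta: DEFAULT only fills an omitted column; an explicit NULL is still allowed → nullable.
- phone: declared NOT NULL → not nullable.
- code: CHECK does not forbid NULL (a CHECK constraint passes when its expression is NULL) → nullable.
- lat: declared NOT NULL → not nullable.
- client_id: part of the PRIMARY KEY, which implies NOT NULL → not nullable.
- fuel: CHECK does not forbid NULL (a CHECK constraint passes when its expression is NULL) → nullable.

license, name, distance, eta, code, fuel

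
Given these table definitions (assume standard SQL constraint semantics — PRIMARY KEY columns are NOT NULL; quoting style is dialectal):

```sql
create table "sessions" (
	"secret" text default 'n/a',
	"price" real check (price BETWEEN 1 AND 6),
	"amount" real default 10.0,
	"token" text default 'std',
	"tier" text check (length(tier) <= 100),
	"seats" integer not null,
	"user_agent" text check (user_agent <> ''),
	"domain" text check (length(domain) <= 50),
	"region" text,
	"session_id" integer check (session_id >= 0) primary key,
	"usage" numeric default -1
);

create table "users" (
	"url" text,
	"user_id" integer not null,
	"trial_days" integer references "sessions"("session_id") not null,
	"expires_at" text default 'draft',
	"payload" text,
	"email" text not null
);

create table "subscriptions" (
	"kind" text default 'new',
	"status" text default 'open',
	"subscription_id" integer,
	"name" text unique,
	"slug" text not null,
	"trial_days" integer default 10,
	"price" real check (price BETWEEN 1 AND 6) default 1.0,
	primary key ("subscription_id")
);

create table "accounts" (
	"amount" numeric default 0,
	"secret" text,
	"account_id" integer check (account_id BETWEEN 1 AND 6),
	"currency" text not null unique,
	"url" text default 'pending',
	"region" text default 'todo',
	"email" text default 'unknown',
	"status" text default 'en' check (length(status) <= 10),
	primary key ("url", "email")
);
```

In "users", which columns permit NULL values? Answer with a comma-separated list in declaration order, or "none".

- url: no NOT NULL constraint applies → nullable.
- user_id: declared NOT NULL → not nullable.
- trial_days: declared NOT NULL → not nullable.
- expires_at: DEFAULT only fills an omitted column; an explicit NULL is still allowed → nullable.
- payload: no NOT NULL constraint applies → nullable.
- email: declared NOT NULL → not nullable.

url, expires_at, payload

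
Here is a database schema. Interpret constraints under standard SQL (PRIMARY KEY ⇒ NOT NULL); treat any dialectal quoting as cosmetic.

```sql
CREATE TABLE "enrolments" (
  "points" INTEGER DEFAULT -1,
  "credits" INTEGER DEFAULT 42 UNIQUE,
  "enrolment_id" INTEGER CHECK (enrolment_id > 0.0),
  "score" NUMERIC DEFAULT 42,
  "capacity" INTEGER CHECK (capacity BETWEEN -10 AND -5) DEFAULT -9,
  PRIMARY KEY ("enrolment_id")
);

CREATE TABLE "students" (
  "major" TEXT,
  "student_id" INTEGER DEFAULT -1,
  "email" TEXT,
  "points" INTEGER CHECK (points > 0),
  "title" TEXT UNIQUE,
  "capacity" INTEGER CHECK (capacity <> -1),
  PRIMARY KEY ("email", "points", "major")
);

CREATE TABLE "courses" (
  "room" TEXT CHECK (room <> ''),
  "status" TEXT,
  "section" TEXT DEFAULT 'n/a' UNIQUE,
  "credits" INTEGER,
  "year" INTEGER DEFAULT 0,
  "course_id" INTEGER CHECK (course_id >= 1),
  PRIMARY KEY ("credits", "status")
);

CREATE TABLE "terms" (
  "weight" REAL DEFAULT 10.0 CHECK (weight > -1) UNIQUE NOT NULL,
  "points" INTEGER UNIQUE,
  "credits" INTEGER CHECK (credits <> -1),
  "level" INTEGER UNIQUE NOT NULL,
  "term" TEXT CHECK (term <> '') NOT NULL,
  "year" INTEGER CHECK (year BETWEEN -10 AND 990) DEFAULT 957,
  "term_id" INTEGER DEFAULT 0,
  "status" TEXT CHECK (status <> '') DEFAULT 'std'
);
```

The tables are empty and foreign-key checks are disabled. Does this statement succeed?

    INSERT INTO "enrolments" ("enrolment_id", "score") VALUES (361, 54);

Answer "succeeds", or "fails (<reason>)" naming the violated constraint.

NOT NULL columns: enrolment_id is supplied.
CHECK constraints: 361 satisfies (enrolment_id > 0.0).
No constraint is violated.

succeeds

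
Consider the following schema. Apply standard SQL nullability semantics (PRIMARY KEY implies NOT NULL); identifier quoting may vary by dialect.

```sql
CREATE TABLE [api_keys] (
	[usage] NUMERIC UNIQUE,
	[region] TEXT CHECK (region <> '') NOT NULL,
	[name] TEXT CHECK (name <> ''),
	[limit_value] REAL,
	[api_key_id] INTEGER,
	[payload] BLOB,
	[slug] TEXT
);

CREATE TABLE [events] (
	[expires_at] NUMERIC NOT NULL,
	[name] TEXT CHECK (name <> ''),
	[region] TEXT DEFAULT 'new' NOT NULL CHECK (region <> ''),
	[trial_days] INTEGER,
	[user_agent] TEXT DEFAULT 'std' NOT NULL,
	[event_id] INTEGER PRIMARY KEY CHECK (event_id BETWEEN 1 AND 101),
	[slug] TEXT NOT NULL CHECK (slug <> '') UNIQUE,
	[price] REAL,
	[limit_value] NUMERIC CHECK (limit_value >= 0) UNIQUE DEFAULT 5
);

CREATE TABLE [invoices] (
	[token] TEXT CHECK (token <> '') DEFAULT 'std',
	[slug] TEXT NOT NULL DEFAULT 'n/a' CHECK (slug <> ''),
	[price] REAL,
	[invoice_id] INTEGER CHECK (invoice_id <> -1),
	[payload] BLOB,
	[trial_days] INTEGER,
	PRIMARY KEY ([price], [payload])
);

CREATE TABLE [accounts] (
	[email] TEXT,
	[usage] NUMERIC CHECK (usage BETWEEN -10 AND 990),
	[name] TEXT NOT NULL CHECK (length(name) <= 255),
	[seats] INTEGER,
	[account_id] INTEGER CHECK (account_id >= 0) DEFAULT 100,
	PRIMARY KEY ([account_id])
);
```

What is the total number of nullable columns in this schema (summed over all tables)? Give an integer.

api_keys: 6 nullable (usage, name, limit_value, api_key_id, payload, slug — PK none and explicit NOT NULL columns excluded).
events: 4 nullable (name, trial_days, price, limit_value — PK (event_id) and explicit NOT NULL columns excluded).
invoices: 3 nullable (token, invoice_id, trial_days — PK (price, payload) and explicit NOT NULL columns excluded).
accounts: 3 nullable (email, usage, seats — PK (account_id) and explicit NOT NULL columns excluded).
Total: 6 + 4 + 3 + 3 = 16.

16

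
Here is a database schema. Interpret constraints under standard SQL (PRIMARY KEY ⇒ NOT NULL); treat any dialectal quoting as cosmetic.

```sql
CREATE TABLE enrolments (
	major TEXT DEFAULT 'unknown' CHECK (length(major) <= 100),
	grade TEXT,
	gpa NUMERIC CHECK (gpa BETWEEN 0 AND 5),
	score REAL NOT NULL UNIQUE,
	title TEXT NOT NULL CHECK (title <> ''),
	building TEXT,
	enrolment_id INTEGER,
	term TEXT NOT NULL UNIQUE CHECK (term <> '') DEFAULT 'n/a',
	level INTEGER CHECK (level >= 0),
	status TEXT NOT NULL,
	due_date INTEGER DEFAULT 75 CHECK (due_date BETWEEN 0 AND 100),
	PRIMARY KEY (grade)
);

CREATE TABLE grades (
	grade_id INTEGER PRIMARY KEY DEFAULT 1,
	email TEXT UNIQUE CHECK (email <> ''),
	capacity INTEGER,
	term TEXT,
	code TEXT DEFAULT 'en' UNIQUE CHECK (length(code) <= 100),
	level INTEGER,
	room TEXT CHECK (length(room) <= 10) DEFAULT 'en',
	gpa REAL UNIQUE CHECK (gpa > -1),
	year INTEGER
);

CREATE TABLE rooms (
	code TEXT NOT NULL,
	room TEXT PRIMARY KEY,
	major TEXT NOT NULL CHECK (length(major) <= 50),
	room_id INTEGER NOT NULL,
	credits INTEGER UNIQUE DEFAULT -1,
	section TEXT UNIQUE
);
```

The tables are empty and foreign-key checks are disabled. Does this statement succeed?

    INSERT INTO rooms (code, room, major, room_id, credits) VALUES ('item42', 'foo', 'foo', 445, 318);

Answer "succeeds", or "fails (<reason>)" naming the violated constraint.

NOT NULL columns: code is supplied; major is supplied; room is supplied; room_id is supplied.
CHECK constraints: 'foo' satisfies (length(major) <= 50).
No constraint is violated.

succeeds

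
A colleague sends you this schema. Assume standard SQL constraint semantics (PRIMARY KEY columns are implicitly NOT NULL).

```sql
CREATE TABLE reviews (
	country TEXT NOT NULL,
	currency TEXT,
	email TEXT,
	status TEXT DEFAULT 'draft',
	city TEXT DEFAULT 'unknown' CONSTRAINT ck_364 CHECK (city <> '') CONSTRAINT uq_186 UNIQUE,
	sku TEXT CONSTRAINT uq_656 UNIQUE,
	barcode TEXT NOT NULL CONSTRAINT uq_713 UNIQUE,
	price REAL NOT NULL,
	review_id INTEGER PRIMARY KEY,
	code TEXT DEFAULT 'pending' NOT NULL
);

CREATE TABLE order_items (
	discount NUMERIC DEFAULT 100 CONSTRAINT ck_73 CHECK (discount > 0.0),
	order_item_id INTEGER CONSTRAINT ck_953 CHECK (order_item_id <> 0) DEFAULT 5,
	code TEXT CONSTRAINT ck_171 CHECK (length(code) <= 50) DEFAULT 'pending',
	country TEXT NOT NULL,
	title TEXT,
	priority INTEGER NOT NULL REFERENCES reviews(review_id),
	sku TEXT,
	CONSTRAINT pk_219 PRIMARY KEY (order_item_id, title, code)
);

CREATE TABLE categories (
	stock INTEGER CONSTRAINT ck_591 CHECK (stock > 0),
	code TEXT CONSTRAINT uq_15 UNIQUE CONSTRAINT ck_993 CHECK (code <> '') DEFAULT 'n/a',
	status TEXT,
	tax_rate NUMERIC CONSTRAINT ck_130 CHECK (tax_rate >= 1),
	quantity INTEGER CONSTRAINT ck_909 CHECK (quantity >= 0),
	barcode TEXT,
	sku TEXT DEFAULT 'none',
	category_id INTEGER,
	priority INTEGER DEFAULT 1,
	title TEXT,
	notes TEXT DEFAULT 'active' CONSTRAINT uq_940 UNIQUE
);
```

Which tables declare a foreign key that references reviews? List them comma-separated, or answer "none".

order_items

- order_items.priority references reviews(review_id).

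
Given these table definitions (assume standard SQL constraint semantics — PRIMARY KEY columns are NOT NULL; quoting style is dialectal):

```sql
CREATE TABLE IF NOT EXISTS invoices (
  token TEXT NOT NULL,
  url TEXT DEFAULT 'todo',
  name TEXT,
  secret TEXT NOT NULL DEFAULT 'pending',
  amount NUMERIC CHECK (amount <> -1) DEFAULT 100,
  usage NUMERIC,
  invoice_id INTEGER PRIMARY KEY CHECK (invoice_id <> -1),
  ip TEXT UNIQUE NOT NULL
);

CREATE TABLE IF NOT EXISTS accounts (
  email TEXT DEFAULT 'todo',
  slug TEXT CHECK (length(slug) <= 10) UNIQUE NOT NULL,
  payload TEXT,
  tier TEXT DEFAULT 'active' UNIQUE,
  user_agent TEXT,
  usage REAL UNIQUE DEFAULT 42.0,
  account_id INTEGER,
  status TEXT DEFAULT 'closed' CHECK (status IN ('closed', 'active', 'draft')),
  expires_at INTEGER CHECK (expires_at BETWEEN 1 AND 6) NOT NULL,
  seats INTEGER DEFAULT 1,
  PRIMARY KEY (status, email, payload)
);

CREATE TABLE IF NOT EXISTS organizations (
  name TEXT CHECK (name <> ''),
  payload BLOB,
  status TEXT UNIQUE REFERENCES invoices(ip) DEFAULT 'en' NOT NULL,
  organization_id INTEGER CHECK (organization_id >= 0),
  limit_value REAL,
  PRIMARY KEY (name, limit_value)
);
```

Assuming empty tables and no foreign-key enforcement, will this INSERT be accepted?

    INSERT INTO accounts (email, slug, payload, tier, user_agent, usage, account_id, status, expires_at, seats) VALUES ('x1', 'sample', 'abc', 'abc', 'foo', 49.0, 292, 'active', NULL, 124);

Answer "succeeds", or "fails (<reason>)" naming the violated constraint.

fails (NOT NULL on expires_at)

expires_at is explicitly set to NULL, but expires_at is declared NOT NULL.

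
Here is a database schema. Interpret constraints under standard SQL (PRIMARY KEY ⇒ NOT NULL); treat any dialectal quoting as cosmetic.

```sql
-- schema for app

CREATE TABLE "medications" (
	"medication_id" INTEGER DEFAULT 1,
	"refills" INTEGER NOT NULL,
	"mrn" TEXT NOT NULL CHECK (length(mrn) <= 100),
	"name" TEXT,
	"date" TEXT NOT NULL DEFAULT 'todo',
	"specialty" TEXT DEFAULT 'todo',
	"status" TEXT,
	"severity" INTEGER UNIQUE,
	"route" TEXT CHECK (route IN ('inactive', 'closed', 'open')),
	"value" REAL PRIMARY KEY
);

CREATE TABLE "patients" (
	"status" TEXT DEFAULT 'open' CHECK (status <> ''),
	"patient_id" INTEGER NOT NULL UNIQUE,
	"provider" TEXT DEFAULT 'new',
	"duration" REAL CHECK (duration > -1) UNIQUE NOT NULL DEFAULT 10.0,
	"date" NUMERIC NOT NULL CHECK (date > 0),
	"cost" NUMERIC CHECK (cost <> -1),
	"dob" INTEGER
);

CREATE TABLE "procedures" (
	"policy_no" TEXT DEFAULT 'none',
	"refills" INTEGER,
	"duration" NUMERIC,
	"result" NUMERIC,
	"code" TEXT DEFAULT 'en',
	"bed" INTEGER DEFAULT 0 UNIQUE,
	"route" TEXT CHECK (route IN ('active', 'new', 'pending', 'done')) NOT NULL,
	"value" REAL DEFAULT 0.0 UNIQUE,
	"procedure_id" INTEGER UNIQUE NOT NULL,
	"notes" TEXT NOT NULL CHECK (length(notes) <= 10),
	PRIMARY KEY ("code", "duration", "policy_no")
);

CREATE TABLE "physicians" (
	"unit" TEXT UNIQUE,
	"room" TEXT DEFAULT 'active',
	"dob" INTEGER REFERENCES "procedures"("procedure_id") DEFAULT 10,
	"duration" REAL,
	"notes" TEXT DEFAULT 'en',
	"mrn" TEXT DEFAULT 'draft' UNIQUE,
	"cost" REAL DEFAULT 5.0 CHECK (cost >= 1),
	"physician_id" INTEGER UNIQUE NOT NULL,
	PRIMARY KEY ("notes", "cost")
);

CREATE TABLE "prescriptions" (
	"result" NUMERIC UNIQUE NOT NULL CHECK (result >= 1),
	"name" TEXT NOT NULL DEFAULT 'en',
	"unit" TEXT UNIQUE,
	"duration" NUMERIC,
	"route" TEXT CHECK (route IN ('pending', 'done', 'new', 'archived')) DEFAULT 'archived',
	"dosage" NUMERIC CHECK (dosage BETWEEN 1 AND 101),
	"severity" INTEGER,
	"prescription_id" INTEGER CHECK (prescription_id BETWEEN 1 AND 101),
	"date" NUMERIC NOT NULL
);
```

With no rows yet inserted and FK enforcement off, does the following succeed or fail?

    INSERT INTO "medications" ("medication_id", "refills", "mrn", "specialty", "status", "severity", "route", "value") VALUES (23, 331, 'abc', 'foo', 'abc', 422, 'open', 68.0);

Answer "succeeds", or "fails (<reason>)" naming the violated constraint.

NOT NULL columns: date defaults to 'todo'; mrn is supplied; refills is supplied; value is supplied.
CHECK constraints: 'abc' satisfies (length(mrn) <= 100); 'open' satisfies (route IN ('inactive', 'closed', 'open')).
No constraint is violated.

succeeds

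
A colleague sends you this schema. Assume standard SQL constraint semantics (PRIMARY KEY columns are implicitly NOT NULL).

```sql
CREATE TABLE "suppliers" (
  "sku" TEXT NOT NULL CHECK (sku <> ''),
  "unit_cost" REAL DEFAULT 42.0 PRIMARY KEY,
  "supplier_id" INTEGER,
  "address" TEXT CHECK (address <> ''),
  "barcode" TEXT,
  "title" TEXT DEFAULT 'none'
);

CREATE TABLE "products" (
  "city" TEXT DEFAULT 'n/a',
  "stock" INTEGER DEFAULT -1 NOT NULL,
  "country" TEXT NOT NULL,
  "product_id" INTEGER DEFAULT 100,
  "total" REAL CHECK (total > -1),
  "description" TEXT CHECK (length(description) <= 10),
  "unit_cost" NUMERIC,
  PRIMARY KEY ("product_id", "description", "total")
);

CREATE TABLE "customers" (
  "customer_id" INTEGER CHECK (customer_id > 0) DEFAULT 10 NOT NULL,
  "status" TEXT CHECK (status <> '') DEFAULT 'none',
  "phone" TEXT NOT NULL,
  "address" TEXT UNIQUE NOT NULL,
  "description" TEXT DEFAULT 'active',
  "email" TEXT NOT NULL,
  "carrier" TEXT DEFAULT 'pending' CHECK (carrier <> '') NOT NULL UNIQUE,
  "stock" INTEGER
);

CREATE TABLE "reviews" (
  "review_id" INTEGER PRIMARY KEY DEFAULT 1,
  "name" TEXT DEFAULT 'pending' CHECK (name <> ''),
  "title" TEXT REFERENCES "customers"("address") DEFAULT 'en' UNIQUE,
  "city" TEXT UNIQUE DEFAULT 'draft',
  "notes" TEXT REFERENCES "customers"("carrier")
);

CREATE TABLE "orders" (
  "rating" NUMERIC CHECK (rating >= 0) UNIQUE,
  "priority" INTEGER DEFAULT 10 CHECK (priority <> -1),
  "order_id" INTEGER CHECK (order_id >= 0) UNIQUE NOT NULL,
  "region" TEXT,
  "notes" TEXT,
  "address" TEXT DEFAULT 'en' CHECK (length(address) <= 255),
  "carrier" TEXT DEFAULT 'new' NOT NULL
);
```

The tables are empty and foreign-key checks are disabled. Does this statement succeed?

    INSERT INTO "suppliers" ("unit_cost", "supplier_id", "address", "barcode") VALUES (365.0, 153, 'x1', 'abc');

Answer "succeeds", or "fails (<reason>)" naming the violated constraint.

sku is omitted from the column list and has no DEFAULT, so it would receive NULL.
But sku is declared NOT NULL.

fails (NOT NULL on sku)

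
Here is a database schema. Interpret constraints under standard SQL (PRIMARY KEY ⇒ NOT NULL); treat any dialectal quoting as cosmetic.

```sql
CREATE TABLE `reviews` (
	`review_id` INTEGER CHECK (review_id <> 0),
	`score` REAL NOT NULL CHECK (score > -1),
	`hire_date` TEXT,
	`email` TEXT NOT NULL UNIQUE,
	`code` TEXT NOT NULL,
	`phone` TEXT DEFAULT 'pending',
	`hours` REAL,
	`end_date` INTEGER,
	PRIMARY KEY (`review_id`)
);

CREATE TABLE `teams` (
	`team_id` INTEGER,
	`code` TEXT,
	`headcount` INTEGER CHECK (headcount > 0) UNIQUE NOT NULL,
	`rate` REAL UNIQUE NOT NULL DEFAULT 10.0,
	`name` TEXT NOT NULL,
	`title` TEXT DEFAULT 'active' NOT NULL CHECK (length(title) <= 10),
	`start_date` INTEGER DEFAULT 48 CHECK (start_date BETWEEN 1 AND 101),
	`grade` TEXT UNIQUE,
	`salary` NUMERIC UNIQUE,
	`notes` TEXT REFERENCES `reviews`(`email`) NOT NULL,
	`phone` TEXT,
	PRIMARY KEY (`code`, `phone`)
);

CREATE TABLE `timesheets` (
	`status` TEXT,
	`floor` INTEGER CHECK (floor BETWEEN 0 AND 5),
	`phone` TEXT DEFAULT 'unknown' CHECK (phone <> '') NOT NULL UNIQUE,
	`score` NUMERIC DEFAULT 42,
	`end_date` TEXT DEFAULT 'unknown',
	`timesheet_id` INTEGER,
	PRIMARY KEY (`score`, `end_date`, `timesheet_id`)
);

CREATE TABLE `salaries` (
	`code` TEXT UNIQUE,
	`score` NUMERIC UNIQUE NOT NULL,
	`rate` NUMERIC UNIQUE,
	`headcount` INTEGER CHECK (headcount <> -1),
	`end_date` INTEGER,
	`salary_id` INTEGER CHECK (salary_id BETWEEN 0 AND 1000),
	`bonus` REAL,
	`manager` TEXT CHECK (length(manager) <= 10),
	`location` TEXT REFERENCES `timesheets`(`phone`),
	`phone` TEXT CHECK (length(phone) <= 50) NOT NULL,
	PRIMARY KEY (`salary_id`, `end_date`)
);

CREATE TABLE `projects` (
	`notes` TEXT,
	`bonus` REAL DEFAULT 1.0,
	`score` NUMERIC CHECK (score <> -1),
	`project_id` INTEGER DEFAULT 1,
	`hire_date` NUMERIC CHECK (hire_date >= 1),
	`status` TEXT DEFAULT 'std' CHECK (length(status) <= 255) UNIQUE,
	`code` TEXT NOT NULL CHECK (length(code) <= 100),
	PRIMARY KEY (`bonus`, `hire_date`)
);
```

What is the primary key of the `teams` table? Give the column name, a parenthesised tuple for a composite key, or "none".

(code, phone)

A table-level PRIMARY KEY clause names 2 columns: code, phone.
This is a composite key — the combination is unique, not each column individually.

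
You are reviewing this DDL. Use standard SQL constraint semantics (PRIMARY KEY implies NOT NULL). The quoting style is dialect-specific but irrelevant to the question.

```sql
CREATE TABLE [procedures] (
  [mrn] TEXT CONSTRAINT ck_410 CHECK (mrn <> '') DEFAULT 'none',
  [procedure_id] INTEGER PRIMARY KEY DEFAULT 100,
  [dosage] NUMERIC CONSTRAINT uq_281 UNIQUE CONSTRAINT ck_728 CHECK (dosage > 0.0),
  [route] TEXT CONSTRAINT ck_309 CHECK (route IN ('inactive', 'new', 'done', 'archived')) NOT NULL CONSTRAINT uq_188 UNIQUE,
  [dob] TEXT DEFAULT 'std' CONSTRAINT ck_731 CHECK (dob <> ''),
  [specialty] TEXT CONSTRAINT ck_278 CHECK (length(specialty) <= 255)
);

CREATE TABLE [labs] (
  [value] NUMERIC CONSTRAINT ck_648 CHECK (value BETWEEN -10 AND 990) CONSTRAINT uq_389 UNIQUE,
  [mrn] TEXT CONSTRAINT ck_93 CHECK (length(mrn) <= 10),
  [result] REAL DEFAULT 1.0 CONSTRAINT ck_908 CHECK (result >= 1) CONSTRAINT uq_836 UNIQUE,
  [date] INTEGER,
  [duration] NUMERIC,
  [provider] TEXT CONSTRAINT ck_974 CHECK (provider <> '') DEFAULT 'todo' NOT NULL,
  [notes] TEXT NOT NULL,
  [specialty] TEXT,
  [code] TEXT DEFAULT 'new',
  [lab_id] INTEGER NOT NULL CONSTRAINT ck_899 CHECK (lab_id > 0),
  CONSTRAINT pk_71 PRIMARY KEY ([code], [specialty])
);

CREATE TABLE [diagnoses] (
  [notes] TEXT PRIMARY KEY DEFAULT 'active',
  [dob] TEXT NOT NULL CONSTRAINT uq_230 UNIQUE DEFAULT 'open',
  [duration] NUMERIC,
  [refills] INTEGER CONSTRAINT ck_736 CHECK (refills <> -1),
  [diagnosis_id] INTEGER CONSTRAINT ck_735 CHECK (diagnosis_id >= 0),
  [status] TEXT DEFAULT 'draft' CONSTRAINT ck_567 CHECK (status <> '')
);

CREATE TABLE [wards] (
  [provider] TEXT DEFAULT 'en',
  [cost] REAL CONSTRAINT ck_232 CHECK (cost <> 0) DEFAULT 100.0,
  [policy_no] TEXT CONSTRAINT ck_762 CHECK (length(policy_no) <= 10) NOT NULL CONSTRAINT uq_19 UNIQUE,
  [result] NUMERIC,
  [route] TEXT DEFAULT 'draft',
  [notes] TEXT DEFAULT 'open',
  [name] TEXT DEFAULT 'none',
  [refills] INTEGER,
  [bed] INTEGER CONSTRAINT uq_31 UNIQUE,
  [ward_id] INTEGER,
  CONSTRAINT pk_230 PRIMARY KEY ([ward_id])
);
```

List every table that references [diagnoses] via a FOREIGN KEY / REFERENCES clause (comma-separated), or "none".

No REFERENCES clause anywhere in the schema names diagnoses.

none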